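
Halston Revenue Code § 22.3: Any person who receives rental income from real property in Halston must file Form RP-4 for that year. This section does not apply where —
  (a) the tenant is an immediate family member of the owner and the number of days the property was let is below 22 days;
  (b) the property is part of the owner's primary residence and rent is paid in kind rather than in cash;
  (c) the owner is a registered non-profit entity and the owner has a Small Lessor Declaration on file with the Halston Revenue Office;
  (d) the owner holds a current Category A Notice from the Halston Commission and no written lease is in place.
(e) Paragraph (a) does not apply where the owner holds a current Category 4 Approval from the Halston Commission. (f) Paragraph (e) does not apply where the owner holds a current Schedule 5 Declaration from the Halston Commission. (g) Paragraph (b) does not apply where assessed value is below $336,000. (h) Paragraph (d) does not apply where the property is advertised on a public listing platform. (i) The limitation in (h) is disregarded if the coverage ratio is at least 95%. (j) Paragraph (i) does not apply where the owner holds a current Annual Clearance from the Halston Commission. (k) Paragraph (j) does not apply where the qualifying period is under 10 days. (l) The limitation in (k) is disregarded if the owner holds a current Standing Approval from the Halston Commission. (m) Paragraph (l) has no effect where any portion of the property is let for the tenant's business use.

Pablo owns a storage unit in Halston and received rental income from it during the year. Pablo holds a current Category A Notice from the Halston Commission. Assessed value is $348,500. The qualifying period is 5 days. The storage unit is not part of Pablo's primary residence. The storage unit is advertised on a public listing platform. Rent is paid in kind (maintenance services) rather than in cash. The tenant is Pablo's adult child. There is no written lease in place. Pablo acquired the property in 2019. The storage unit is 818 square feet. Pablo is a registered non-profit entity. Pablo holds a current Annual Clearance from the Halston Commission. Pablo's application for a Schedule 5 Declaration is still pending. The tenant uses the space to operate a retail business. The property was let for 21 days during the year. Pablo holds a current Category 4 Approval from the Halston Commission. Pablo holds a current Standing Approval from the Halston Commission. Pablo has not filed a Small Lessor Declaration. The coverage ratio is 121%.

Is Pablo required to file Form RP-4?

No — exception (d) applies; Pablo is not required to file Form RP-4.

All of (a)'s requirements are met (the tenant is an immediate family member; the number of days the property was let is 21 days, below the 22 days limit). Turning to paragraphs (e)–(f): (e) operates against (a): a current Category 4 Approval is held. (f) is inapplicable (there is no Schedule 5 Declaration in force), so (e) stands. Exception (a) does not apply.
Exception (b) does not apply: the storage unit is not part of the primary residence.
Exception (c) requires that the owner has a Small Lessor Declaration on file with the Halston Revenue Office; but no Small Lessor Declaration is on file, so (c) is unavailable.
All of (d)'s requirements are met (a current Category A Notice is held; there is no written lease). Applying paragraphs (h)–(m): (h) applies (the property is publicly advertised), but is itself disapplied by (i): (i) operates against (h): the coverage ratio is 121%, meeting the 95% threshold. (j) would limit (i) — a current Annual Clearance is held — but (k) sets (j) aside: (k) is triggered — the qualifying period is 5 days, under the 10 days limit. (l) operates (a current Standing Approval is held), but is displaced by (m): (m) operates against (l): the space is let for business use. So (d) applies.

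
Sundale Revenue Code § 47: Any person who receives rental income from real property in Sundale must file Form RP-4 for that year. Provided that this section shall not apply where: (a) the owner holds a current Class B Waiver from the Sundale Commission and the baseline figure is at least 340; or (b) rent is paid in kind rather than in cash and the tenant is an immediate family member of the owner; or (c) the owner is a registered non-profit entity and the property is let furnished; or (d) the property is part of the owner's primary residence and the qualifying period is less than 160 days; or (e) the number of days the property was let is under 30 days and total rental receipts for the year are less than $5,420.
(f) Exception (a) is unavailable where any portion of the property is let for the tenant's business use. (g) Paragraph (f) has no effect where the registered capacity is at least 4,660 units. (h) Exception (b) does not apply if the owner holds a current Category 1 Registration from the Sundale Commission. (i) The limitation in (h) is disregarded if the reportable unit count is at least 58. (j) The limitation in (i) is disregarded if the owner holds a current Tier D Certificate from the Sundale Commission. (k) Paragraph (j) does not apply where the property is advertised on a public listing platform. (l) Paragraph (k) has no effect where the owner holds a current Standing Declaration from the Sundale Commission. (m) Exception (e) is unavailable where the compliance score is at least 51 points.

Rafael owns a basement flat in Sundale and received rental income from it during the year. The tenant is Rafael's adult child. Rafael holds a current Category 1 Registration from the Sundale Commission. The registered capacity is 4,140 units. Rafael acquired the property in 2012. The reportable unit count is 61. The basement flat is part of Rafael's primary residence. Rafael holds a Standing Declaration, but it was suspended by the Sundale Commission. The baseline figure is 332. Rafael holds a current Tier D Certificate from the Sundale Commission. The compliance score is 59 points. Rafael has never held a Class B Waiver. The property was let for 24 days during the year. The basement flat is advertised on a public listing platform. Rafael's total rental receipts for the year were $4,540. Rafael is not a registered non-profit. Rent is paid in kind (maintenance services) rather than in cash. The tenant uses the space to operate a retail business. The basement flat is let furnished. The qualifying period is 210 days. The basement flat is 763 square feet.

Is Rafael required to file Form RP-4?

No — exception (b) applies; Rafael is not required to file Form RP-4.

Exception (a) does not apply: there is no Class B Waiver in force.
Exception (b)'s conditions are all satisfied: rent is paid in kind; the tenant is an immediate family member. Under paragraphs (h)–(l): (h) is triggered (a current Category 1 Registration is held), but is overridden by (i): (i) operates — the reportable unit count is 61, meeting the 58 threshold. (j) operates (a current Tier D Certificate is held), but is itself disapplied by (k): (k) operates against (j): the property is publicly advertised. (l), which would lift (k), is inapplicable — there is no Standing Declaration in force. (b) remains available.
Exception (c) fails — Rafael is not a registered non-profit.
Exception (d) does not apply: the qualifying period is 210 days, not less than 160 days.
Exception (e)'s conditions are all satisfied: the number of days the property was let is 24 days, under the 30 days limit; total rental receipts for the year are $4,540, less than the $5,420 limit. However, paragraph (m) must be considered: (m) operates against (e): the compliance score is 59 points, meeting the 51 points threshold. (e) is therefore removed.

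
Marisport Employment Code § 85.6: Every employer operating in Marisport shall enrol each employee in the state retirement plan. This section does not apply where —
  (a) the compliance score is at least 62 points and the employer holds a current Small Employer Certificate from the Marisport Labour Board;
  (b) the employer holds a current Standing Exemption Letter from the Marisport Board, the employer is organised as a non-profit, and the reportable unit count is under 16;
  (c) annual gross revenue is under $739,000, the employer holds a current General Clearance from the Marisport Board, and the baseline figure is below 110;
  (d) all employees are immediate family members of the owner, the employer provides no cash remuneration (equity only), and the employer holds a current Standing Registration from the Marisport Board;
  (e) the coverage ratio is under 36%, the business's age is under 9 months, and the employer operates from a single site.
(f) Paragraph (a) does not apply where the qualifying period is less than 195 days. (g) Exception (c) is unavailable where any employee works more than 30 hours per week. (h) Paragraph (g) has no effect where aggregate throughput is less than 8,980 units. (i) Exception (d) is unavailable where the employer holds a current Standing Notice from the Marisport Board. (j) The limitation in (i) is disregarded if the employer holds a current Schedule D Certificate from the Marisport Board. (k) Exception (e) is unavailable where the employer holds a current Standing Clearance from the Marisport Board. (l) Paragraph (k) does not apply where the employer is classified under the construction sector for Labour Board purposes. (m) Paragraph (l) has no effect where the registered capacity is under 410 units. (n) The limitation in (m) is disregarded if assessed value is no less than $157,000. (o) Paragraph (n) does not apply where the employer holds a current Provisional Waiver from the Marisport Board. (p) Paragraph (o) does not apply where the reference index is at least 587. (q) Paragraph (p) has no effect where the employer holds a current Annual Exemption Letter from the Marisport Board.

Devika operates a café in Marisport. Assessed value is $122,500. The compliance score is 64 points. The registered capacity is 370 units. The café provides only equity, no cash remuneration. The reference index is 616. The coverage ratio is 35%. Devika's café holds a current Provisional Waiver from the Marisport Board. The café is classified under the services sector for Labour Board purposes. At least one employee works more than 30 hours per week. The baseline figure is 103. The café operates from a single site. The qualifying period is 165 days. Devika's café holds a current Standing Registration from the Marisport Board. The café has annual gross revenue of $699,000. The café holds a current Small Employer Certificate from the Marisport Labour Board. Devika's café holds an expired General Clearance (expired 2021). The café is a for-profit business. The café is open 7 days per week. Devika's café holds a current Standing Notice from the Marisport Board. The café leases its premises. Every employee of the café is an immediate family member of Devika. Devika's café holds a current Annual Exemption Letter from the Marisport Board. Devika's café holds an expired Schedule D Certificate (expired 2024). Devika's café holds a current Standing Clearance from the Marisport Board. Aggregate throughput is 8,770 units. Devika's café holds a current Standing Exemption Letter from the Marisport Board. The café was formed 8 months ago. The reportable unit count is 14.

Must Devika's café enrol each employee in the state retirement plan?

Yes — Devika's café must enrol each employee in the state retirement plan.

Exception (a) is satisfied on its face — the compliance score is 64 points, meeting the 62 points threshold; a current Small Employer Certificate is held. Turning to paragraph (f): (f) operates against (a): the qualifying period is 165 days, less than the 195 days limit. (a) is therefore removed.
Exception (b) fails — the employer is for-profit.
Exception (c) fails — no current General Clearance is held.
All of (d)'s requirements are met (every employee is an immediate family member; remuneration is equity-only; a current Standing Registration is held). Turning to paragraphs (i)–(j): (i) operates against (d): a current Standing Notice is held. (j) is not triggered (there is no Schedule D Certificate in force), so (i) stands. So (d) is unavailable.
Exception (e)'s conditions are all satisfied: the coverage ratio is 35%, under the 36% limit; the business's age is 8 months, under the 9 months limit; the employer operates from a single site. But: (k) operates against (e): a current Standing Clearance is held. (l), which would lift (k), is inapplicable — the café is classified under the services sector. Exception (e) does not apply.
No exception displaces § 85.6.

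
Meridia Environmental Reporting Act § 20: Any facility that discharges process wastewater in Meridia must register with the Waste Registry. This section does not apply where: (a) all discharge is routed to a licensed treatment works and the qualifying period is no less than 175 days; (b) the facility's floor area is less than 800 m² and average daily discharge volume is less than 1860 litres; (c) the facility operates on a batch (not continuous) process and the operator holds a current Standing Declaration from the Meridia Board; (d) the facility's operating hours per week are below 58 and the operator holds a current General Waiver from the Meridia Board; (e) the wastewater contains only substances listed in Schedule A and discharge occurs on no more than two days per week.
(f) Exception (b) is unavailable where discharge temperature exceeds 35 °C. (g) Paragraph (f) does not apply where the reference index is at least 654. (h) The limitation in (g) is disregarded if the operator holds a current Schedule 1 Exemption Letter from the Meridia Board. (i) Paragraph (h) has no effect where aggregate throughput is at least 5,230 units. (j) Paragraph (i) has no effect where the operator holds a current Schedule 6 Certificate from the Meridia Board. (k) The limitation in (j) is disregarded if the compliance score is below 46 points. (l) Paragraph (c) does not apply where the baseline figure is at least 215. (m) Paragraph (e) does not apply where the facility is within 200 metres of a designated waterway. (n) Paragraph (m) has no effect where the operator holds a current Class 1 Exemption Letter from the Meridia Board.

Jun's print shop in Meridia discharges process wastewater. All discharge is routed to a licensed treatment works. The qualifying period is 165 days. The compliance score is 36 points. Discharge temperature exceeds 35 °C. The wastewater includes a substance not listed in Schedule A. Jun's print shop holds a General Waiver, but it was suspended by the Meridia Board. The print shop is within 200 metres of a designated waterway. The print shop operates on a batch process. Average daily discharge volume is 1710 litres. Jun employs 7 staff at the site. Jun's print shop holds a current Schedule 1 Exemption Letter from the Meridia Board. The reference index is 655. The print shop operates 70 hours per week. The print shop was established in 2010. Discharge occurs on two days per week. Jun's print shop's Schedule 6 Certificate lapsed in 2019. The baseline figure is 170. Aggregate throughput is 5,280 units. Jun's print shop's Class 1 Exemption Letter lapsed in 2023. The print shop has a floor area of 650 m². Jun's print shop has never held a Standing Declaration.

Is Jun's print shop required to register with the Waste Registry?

Exception (a) fails — the qualifying period is 165 days, short of 175 days.
All of (b)'s requirements are met (the facility's floor area is 650 m², less than the 800 m² limit; average daily discharge volume is 1710 litres, less than the 1860 litres limit). Considering the limiting provisions: (f) is engaged (discharge temperature exceeds 35 °C), but is displaced by (g): (g) is triggered — the reference index is 655, meeting the 654 threshold. (h) would limit (g) — a current Schedule 1 Exemption Letter is held — but (i) sets (h) aside: (i) operates — aggregate throughput is 5,280 units, meeting the 5,230 units threshold. (j), which would lift (i), is not engaged — no current Schedule 6 Certificate is held. Exception (b) stands.
Exception (c) requires that the operator holds a current Standing Declaration from the Meridia Board; but the Standing Declaration is not current, so (c) is unavailable.
Exception (d) does not apply: the facility's operating hours per week are 70, not below 58.
Exception (e) fails — the wastewater includes a non-Schedule-A substance.

No — exception (b) applies; Jun's print shop is not required to register with the Waste Registry.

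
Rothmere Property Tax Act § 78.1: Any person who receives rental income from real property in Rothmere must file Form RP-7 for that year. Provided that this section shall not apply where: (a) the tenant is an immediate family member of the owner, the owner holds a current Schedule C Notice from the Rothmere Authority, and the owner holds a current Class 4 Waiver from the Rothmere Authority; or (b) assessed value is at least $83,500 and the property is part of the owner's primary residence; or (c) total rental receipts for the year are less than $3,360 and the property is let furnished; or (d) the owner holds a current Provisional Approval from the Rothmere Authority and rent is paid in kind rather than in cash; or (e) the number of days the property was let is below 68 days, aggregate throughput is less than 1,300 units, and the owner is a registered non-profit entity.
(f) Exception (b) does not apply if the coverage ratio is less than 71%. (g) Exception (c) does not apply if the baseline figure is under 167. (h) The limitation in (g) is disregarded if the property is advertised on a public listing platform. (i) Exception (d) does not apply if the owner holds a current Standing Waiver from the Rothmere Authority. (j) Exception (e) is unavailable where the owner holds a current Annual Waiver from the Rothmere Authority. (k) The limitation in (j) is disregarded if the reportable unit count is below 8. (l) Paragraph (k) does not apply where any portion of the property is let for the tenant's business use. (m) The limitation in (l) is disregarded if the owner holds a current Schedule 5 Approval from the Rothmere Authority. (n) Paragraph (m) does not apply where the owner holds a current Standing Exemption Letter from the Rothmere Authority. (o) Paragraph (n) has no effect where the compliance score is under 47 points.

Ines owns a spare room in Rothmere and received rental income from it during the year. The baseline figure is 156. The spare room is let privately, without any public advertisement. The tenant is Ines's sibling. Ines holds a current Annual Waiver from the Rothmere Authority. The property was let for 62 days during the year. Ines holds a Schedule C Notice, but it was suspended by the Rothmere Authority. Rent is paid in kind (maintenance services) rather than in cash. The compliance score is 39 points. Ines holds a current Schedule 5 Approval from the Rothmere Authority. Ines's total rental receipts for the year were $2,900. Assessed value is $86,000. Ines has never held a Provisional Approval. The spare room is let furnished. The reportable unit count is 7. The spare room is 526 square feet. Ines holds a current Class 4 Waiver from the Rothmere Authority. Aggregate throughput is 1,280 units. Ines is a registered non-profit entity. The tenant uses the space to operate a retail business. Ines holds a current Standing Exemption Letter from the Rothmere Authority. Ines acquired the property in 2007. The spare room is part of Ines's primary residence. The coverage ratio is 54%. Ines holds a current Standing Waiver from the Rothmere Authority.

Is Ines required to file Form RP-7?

Exception (a) fails — there is no Schedule C Notice in force.
Exception (b)'s conditions are all satisfied: assessed value is $86,000, meeting the $83,500 threshold; the spare room is part of the primary residence. However, paragraph (f) must be considered: (f) operates against (b): the coverage ratio is 54%, less than the 71% limit. (b) is therefore removed.
Exception (c): total rental receipts for the year are $2,900, less than the $3,360 limit; the property is let furnished — every condition holds. But applying paragraphs (g)–(h): (g) is triggered — the baseline figure is 156, under the 167 limit. (h) is inapplicable (the property is let privately without advertisement), so (g) stands. (c) is therefore removed.
Exception (d) requires that the owner holds a current Provisional Approval from the Rothmere Authority; but the Provisional Approval is not current, so (d) is unavailable.
Exception (e) is satisfied on its face — the number of days the property was let is 62 days, below the 68 days limit; aggregate throughput is 1,280 units, less than the 1,300 units limit; Ines is a registered non-profit. Under paragraphs (j)–(o): (j) would limit (e) — a current Annual Waiver is held — but (k) sets (j) aside: (k) applies — the reportable unit count is 7, below the 8 limit. (l) applies (the space is let for business use), but is displaced by (m): (m) operates against (l): a current Schedule 5 Approval is held. (n) would limit (m) — a current Standing Exemption Letter is held — but (o) sets (n) aside: (o) operates — the compliance score is 39 points, under the 47 points limit. (e) remains available.

No — exception (e) applies; Ines is not required to file Form RP-7.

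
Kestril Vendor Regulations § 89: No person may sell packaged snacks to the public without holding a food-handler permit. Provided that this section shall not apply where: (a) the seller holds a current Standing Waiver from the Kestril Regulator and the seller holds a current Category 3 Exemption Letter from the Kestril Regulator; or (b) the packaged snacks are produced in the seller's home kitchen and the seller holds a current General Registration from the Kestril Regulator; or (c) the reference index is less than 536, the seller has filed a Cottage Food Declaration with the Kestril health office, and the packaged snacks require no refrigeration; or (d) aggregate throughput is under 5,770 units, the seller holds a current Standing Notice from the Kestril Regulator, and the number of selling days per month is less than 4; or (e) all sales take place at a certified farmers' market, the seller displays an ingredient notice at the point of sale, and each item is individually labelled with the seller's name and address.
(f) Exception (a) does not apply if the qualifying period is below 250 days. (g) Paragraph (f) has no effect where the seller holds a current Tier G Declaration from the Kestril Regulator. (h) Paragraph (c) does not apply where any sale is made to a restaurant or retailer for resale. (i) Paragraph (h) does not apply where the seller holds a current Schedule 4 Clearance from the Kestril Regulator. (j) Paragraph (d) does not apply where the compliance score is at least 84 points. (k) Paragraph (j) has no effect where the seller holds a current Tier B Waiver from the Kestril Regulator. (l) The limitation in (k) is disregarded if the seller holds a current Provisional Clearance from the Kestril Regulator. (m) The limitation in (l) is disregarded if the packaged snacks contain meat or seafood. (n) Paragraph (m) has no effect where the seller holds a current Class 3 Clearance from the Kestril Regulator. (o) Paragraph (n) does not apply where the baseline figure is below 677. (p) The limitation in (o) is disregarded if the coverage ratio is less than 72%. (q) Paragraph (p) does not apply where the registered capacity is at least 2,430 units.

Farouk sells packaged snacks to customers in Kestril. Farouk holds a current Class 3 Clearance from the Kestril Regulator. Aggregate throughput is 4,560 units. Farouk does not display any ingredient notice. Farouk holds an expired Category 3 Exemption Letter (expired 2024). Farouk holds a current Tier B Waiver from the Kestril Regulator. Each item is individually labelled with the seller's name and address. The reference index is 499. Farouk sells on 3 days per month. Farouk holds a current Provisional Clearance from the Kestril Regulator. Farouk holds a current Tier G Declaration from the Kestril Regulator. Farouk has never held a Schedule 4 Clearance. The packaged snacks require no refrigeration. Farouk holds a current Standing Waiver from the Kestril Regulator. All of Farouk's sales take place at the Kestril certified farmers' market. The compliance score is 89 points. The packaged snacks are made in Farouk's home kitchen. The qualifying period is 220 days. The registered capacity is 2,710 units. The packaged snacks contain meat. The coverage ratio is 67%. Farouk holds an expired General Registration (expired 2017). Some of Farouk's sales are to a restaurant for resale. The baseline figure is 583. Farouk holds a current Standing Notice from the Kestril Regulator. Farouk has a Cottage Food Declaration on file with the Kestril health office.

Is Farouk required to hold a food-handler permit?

Exception (a) requires that the seller holds a current Category 3 Exemption Letter from the Kestril Regulator; but the Category 3 Exemption Letter is not current, so (a) is unavailable.
Exception (b) requires that the seller holds a current General Registration from the Kestril Regulator; but no current General Registration is held, so (b) is unavailable.
Exception (c) is satisfied on its face — the reference index is 499, less than the 536 limit; a Cottage Food Declaration is on file; the packaged snacks are shelf-stable. However, paragraphs (h)–(i) must be considered: (h) operates against (c): some sales are to a restaurant for resale. (i), which would lift (h), is not engaged — no current Schedule 4 Clearance is held. (c) is therefore removed.
Exception (d): aggregate throughput is 4,560 units, under the 5,770 units limit; a current Standing Notice is held; the number of selling days per month is 3, less than the 4 limit — every condition holds. Considering the limiting provisions: (j) would limit (d) — the compliance score is 89 points, meeting the 84 points threshold — but (k) sets (j) aside: (k) operates against (j): a current Tier B Waiver is held. (l) is triggered (a current Provisional Clearance is held), but yields to (m): (m) is engaged — the packaged snacks contain meat. (n) would limit (m) — a current Class 3 Clearance is held — but (o) sets (n) aside: (o) operates against (n): the baseline figure is 583, below the 677 limit. (p) applies (the coverage ratio is 67%, less than the 72% limit), but yields to (q): (q) operates against (p): the registered capacity is 2,710 units, meeting the 2,430 units threshold. (d) remains available.
Exception (e) does not apply: no ingredient notice is displayed.

No — exception (d) applies; Farouk is not required to hold a food-handler permit.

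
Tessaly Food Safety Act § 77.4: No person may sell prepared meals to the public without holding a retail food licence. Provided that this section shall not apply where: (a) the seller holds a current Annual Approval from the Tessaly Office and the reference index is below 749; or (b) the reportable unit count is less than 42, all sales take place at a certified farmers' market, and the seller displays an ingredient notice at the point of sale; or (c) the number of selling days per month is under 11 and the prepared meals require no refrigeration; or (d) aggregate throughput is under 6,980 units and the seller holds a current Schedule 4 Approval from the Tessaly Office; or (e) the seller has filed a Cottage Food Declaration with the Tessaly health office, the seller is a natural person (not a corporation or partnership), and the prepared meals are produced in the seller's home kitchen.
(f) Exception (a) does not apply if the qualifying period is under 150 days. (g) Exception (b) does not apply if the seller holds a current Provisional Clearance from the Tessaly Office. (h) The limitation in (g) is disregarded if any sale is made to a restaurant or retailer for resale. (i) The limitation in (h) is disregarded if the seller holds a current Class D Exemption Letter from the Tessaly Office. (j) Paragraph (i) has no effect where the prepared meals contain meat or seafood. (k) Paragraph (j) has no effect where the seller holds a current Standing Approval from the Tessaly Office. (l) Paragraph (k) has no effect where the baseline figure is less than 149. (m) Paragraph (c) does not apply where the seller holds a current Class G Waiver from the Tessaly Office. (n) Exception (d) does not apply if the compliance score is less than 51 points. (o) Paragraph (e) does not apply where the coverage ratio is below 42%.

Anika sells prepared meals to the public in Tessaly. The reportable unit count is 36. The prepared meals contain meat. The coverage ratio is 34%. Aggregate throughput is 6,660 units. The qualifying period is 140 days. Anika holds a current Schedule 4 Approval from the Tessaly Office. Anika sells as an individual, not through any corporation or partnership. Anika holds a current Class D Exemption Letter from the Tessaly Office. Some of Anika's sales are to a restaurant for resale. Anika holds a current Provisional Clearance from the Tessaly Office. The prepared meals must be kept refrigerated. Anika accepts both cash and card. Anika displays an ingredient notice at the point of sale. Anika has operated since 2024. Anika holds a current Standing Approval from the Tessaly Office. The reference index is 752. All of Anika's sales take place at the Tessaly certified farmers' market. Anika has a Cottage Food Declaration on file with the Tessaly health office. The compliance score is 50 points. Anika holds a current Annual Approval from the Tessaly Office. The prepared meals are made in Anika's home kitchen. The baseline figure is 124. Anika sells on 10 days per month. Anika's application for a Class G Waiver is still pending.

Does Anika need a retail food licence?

Exception (a) fails — the reference index is 752, not below 749.
Exception (b)'s conditions are all satisfied: the reportable unit count is 36, less than the 42 limit; all sales are at a certified farmers' market; an ingredient notice is displayed. Applying paragraphs (g)–(l): (g) would limit (b) — a current Provisional Clearance is held — but (h) sets (g) aside: (h) operates against (g): some sales are to a restaurant for resale. (i) is triggered (a current Class D Exemption Letter is held), but yields to (j): (j) operates against (i): the prepared meals contain meat. (k) would limit (j) — a current Standing Approval is held — but (l) sets (k) aside: (l) operates — the baseline figure is 124, less than the 149 limit. (b) remains available.
Exception (c) does not apply: the prepared meals require refrigeration.
Exception (d)'s conditions are all satisfied: aggregate throughput is 6,660 units, under the 6,980 units limit; a current Schedule 4 Approval is held. But: (n) is triggered — the compliance score is 50 points, less than the 51 points limit. (d) is therefore removed.
Exception (e) is satisfied on its face — a Cottage Food Declaration is on file; the seller is a natural person; the prepared meals are home-kitchen produced. Turning to paragraph (o): (o) operates against (e): the coverage ratio is 34%, below the 42% limit. (e) is therefore removed.

No — exception (b) applies; Anika is not required to hold a retail food licence.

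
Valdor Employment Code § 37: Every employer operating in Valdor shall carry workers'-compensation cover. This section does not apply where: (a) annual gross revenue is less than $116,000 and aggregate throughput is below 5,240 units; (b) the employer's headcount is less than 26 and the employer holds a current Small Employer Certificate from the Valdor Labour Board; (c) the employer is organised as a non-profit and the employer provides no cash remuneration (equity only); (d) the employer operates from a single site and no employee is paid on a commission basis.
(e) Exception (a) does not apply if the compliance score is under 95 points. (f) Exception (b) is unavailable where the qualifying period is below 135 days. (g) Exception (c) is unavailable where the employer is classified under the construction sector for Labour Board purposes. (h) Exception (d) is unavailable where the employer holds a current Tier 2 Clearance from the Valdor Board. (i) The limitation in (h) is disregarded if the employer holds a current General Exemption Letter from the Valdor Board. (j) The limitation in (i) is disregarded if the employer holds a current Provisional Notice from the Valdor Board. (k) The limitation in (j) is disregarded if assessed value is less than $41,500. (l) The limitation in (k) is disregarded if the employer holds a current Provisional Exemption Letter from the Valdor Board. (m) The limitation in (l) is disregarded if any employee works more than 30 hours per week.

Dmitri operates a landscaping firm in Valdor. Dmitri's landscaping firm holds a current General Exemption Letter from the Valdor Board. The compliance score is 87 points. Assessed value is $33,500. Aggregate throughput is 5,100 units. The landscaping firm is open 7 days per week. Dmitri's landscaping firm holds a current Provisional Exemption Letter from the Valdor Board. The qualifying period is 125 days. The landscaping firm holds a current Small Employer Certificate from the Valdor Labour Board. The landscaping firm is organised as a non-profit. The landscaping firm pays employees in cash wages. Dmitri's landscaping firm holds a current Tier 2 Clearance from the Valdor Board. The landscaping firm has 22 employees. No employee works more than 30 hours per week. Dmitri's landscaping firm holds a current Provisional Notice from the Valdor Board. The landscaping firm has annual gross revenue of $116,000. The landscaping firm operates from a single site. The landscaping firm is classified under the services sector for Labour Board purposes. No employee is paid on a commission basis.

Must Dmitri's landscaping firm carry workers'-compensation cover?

Exception (a) requires that annual gross revenue is less than $116,000; but annual gross revenue is $116,000, not less than $116,000, so (a) is unavailable.
All of (b)'s requirements are met (the employer's headcount is 22, less than the 26 limit; a current Small Employer Certificate is held). But applying paragraph (f): (f) operates against (b): the qualifying period is 125 days, below the 135 days limit. Exception (b) does not apply.
Exception (c) requires that the employer provides no cash remuneration (equity only); but employees are paid cash wages, so (c) is unavailable.
Exception (d): the employer operates from a single site; no employee is paid on commission — every condition holds. Turning to paragraphs (h)–(m): (h) applies — a current Tier 2 Clearance is held. (i) would limit (h) — a current General Exemption Letter is held — but (j) sets (i) aside: (j) operates against (i): a current Provisional Notice is held. (k) would limit (j) — assessed value is $33,500, less than the $41,500 limit — but (l) sets (k) aside: (l) is triggered — a current Provisional Exemption Letter is held. (m), which would lift (l), is not triggered — no employee exceeds 30 hours/week. So (d) is unavailable.
No exception displaces § 37.

Yes — Dmitri's landscaping firm must carry workers'-compensation cover.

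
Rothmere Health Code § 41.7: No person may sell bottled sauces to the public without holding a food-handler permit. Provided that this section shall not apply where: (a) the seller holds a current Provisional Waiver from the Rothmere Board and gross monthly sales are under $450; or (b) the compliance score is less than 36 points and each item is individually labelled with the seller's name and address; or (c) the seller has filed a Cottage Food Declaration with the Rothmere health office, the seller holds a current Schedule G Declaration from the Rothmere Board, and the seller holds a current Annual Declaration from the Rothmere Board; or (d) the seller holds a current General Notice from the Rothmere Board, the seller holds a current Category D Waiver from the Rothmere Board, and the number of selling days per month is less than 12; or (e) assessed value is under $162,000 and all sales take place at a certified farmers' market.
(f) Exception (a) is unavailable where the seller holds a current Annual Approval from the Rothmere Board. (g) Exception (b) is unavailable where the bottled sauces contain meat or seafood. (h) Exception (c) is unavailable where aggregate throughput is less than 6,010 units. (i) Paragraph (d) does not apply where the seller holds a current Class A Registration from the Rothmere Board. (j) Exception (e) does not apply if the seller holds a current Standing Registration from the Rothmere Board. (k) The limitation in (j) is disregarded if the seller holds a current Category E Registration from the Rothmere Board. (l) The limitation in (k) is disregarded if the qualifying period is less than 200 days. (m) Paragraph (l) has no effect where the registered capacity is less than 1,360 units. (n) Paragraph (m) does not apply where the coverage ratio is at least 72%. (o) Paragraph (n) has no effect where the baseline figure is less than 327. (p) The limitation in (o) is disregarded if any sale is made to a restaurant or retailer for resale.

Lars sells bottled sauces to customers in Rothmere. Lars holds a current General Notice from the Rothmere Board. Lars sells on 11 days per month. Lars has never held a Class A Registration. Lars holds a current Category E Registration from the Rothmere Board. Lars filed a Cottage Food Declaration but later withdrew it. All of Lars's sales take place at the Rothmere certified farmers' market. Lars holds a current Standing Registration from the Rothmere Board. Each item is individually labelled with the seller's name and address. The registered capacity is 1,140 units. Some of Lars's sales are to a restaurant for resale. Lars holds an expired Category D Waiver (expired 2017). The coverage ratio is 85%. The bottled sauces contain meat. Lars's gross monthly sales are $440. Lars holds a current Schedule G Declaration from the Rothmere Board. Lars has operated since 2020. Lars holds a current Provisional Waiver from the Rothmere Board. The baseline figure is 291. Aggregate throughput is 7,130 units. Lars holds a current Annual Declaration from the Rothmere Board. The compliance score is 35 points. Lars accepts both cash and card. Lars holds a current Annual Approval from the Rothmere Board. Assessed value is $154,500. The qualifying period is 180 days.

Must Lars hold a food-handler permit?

All of (a)'s requirements are met (a current Provisional Waiver is held; gross monthly sales are $440, under the $450 limit). However, paragraph (f) must be considered: (f) operates against (a): a current Annual Approval is held. So (a) is unavailable.
Exception (b): the compliance score is 35 points, less than the 36 points limit; items are individually labelled — every condition holds. But: (g) applies — the bottled sauces contain meat. Exception (b) does not apply.
Exception (c) fails — the Cottage Food Declaration was withdrawn.
Exception (d) does not apply: the Category D Waiver is not current.
Exception (e)'s conditions are all satisfied: assessed value is $154,500, under the $162,000 limit; all sales are at a certified farmers' market. But: (j) operates against (e): a current Standing Registration is held. (k) is engaged (a current Category E Registration is held), but is overridden by (l): (l) operates against (k): the qualifying period is 180 days, less than the 200 days limit. (m) operates (the registered capacity is 1,140 units, less than the 1,360 units limit), but is itself disapplied by (n): (n) is triggered — the coverage ratio is 85%, meeting the 72% threshold. (o) would limit (n) — the baseline figure is 291, less than the 327 limit — but (p) sets (o) aside: (p) operates against (o): some sales are to a restaurant for resale. So (e) is unavailable.
Every exception is unavailable, so the rule governs.

Yes — Lars must hold a food-handler permit.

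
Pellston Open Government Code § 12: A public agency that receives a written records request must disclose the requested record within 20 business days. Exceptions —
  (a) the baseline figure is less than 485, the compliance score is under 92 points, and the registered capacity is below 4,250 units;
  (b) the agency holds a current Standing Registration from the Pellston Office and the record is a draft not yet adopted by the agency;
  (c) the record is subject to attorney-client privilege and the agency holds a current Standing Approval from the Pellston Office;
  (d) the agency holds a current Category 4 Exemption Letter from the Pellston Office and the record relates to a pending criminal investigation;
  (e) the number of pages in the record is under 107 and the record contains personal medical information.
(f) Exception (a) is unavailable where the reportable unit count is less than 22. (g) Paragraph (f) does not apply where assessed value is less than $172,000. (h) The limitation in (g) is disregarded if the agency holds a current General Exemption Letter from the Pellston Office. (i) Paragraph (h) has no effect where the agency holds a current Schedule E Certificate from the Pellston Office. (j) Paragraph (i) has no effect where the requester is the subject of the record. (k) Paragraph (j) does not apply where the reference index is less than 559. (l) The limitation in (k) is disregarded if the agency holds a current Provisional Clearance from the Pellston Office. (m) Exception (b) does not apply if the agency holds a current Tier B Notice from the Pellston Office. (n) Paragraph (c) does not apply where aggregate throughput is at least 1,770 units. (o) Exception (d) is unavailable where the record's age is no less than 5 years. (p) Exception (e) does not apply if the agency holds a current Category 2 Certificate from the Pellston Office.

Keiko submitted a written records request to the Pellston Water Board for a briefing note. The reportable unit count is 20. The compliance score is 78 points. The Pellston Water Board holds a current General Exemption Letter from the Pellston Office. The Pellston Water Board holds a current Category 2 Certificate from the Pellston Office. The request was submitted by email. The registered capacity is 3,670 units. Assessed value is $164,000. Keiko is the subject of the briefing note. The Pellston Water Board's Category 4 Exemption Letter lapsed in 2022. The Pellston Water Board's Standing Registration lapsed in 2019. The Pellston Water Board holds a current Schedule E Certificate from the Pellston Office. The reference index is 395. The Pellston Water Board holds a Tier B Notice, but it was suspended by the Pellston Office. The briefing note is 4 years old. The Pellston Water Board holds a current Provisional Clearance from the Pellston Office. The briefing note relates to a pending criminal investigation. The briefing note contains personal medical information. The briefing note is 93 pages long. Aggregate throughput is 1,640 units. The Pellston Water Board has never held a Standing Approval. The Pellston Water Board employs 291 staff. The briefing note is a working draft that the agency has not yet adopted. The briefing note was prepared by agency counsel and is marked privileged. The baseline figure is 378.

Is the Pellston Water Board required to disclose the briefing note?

Yes — the Pellston Water Board must disclose the briefing note.

Exception (a)'s conditions are all satisfied: the baseline figure is 378, less than the 485 limit; the compliance score is 78 points, under the 92 points limit; the registered capacity is 3,670 units, below the 4,250 units limit. However, paragraphs (f)–(l) must be considered: (f) operates against (a): the reportable unit count is 20, less than the 22 limit. (g) operates (assessed value is $164,000, less than the $172,000 limit), but is itself disapplied by (h): (h) operates against (g): a current General Exemption Letter is held. (i) would limit (h) — a current Schedule E Certificate is held — but (j) sets (i) aside: (j) applies — Keiko is the subject of the briefing note. (k) is triggered (the reference index is 395, less than the 559 limit), but is itself disapplied by (l): (l) operates against (k): a current Provisional Clearance is held. So (a) is unavailable.
Exception (b) requires that the agency holds a current Standing Registration from the Pellston Office; but there is no Standing Registration in force, so (b) is unavailable.
Exception (c) requires that the agency holds a current Standing Approval from the Pellston Office; but the Standing Approval is not current, so (c) is unavailable.
Exception (d) fails — there is no Category 4 Exemption Letter in force.
Exception (e)'s conditions are all satisfied: the number of pages in the record is 93, under the 107 limit; the briefing note contains personal medical information. However, paragraph (p) must be considered: (p) operates against (e): a current Category 2 Certificate is held. Exception (e) does not apply.
None of the exceptions is available; § 12 applies in full.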